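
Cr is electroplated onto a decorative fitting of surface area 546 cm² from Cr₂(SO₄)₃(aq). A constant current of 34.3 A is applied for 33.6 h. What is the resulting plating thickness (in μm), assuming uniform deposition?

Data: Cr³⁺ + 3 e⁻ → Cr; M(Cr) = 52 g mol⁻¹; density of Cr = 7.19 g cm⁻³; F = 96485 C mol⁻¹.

1900 μm

Q = I·t = 34.30 × 120960 = 4149000 C; n(e⁻) = 43.00 mol.
n(Cr) = n(e⁻)/3 = 14.33 mol, so m = 14.33 × 52 = 745.3 g.
Volume = m/ρ = 745.3 / 7.19 = 103.7 cm³.
Thickness = V/A = 103.7 / 546 = 0.190 cm = 1900 μm.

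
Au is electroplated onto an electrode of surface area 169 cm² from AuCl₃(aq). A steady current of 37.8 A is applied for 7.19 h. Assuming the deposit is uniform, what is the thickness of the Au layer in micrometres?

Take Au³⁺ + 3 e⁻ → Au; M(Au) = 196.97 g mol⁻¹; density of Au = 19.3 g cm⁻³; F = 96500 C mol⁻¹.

Q = I·t = 37.80 × 25884 = 978400 C; n(e⁻) = 10.14 mol.
n(Au) = n(e⁻)/3 = 3.380 mol, so m = 3.380 × 196.97 = 665.7 g.
Volume = m/ρ = 665.7 / 19.3 = 34.49 cm³.
Thickness = V/A = 34.49 / 169 = 0.204 cm = 2040 μm.

2040 μm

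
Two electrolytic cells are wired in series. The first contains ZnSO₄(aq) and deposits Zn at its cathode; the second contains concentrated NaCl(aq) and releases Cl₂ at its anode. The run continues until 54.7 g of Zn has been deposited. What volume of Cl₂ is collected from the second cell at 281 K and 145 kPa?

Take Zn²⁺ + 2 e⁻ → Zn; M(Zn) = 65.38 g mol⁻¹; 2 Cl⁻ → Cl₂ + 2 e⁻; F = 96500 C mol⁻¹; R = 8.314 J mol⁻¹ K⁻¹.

n(Zn) = 54.7 / 65.38 = 0.8366 mol, so n(e⁻) = 2 × 0.8366 = 1.673 mol.
The cells are in series, so the same 1.673 mol of electrons passes through the second cell.
2 Cl⁻ → Cl₂ + 2 e⁻ — 2 mol e⁻ per mol Cl₂, so n(Cl₂) = 1.673/2 = 0.8366 mol.
V = nRT/P = (0.8366 × 8.314 × 281) / (145 × 10³) = 0.0135 m³ = 13.5 L.

13.5 L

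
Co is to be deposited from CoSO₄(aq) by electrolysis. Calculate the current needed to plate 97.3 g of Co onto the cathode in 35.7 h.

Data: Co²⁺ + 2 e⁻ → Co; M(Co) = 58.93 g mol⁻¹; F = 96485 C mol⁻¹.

2.48 A

n(Co) = 97.3 / 58.93 = 1.651 mol.
n(e⁻) = 2 × 1.651 = 3.302 mol.
Q = n(e⁻)·F = 3.302 × 96485 = 318600 C.
I = Q/t = 318600 / 128520 s = 2.48 A.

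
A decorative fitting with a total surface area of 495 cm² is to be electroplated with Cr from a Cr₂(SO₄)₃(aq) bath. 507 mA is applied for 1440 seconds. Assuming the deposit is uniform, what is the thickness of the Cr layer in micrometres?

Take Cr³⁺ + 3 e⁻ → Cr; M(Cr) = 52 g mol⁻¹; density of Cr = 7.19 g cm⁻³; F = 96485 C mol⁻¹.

Q = I·t = 0.5070 × 1440.0 = 730.1 C; n(e⁻) = 0.007567 mol.
n(Cr) = n(e⁻)/3 = 0.002522 mol, so m = 0.002522 × 52 = 0.1312 g.
Volume = m/ρ = 0.1312 / 7.19 = 0.01824 cm³.
Thickness = V/A = 0.01824 / 495 = 3.69 × 10⁻⁵ cm = 0.369 μm.

0.369 μm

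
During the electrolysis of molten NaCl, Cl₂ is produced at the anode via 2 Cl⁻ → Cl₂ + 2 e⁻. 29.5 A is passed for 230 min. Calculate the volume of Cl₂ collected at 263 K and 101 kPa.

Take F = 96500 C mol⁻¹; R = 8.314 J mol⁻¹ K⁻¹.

Q = I·t = 29.50 A × 13800 s = 407100 C.
n(e⁻) = Q/F = 407100 / 96500 = 4.219 mol.
2 electrons are transferred per Cl₂ molecule, so n(Cl₂) = 4.219 / 2 = 2.109 mol.
V = nRT/P = (2.109 × 8.314 × 263) / (101 × 10³ Pa) = 0.0457 m³ = 45.7 L.

45.7 L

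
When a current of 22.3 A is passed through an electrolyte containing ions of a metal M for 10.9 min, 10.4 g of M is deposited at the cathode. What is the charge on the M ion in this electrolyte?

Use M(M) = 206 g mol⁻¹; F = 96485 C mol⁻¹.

Q = I·t = 22.30 A × 654.00 s = 14580 C, so n(e⁻) = 14580/96485 = 0.1512 mol.
n(M) deposited = 10.4 / 206 = 0.05049 mol.
Electrons per atom = n(e⁻)/n(M) = 0.1512 / 0.05049 = 2.99 ≈ 3, so the ion is M³⁺.

+3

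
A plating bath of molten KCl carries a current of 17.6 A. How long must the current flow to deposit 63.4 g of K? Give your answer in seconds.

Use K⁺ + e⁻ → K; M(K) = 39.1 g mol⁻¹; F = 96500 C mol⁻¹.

8890 s

n(K) = m/M = 63.4 / 39.1 = 1.621 mol.
Each K atom requires 1 electron, so n(e⁻) = 1 × 1.621 = 1.621 mol.
Q = n(e⁻)·F = 1.621 × 96500 = 156500 C.
t = Q/I = 156500 / 17.60 A = 8891 s.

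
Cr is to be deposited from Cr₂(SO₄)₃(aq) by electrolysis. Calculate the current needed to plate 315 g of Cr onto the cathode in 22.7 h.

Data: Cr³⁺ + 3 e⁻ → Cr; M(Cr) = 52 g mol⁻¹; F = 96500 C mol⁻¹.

21.5 A

n(Cr) = 315 / 52 = 6.058 mol.
n(e⁻) = 3 × 6.058 = 18.17 mol.
Q = n(e⁻)·F = 18.17 × 96500 = 1754000 C.
I = Q/t = 1754000 / 81720 s = 21.5 A.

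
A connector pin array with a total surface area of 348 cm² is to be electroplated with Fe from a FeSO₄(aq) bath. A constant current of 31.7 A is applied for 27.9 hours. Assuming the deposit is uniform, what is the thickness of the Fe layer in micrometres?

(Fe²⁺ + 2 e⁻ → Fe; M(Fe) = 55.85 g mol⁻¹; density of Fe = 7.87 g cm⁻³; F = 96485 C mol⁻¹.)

3360 μm

Q = I·t = 31.70 × 100440 = 3184000 C; n(e⁻) = 33.00 mol.
n(Fe) = n(e⁻)/2 = 16.50 mol, so m = 16.50 × 55.85 = 921.5 g.
Volume = m/ρ = 921.5 / 7.87 = 117.1 cm³.
Thickness = V/A = 117.1 / 348 = 0.336 cm = 3360 μm.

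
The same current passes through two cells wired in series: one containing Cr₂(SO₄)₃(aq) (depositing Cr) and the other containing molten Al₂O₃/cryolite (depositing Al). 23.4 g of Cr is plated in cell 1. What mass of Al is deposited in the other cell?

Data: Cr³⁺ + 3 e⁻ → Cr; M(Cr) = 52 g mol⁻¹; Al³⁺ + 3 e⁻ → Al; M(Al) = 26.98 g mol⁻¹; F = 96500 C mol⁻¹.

12.1 g

n(Cr) = 23.4 / 52 = 0.4500 mol.
Since Cr³⁺ + 3 e⁻ → Cr, n(e⁻) passed = 3 × 0.4500 = 1.350 mol.
Cells in series carry the same charge, so the same 1.350 mol of electrons passes through cell 2.
Al³⁺ + 3 e⁻ → Al, so n(Al) = 1.350 / 3 = 0.4500 mol.
m(Al) = 0.4500 × 26.98 = 12.1 g.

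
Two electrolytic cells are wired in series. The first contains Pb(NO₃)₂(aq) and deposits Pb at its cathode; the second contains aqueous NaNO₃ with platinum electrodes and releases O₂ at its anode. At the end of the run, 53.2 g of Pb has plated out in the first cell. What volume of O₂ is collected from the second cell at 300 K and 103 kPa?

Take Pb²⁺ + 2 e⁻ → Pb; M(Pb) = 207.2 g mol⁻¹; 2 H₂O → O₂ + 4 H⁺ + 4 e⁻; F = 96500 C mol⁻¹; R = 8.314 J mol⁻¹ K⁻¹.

3.11 L

n(Pb) = 53.2 / 207.2 = 0.2568 mol, so n(e⁻) = 2 × 0.2568 = 0.5135 mol.
The cells are in series, so the same 0.5135 mol of electrons passes through the second cell.
2 H₂O → O₂ + 4 H⁺ + 4 e⁻ — 4 mol e⁻ per mol O₂, so n(O₂) = 0.5135/4 = 0.1284 mol.
V = nRT/P = (0.1284 × 8.314 × 300) / (103 × 10³) = 0.00311 m³ = 3.11 L.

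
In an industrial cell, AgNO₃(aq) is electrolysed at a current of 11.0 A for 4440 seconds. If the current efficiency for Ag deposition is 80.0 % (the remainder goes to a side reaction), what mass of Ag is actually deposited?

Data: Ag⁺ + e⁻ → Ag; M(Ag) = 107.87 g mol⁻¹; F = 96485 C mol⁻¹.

43.7 g

Q = I·t = 11.00 × 4440.0 = 48840 C.
n(e⁻) = 48840/96485 = 0.5062 mol; theoretically n(Ag) = 0.5062/1 = 0.5062 mol, m_theo = 54.60 g.
At 80.0 % efficiency, m_actual = 0.800 × 54.60 = 43.7 g.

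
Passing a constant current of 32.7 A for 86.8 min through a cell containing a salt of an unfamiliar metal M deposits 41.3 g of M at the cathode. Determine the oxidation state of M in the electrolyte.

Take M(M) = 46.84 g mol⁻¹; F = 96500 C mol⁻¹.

Q = I·t = 32.70 A × 5208.0 s = 170300 C, so n(e⁻) = 170300/96500 = 1.765 mol.
n(M) deposited = 41.3 / 46.84 = 0.8817 mol.
Electrons per atom = n(e⁻)/n(M) = 1.765 / 0.8817 = 2.00 ≈ 2, so the ion is M²⁺.

+2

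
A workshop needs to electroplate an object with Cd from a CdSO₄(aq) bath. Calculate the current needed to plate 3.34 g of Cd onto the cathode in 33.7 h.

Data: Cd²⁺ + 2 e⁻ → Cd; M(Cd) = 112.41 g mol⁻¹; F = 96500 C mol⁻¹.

n(Cd) = 3.34 / 112.41 = 0.02971 mol.
n(e⁻) = 2 × 0.02971 = 0.05943 mol.
Q = n(e⁻)·F = 0.05943 × 96500 = 5735 C.
I = Q/t = 5735 / 121320 s = 0.0473 A.

0.0473 A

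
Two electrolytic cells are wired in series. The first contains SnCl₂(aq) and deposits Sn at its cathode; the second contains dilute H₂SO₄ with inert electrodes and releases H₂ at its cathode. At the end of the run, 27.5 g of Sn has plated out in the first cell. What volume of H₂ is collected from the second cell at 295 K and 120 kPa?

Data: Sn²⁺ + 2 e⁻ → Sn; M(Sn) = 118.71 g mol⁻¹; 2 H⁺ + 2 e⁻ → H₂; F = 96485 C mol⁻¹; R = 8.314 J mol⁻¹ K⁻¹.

n(Sn) = 27.5 / 118.71 = 0.2317 mol, so n(e⁻) = 2 × 0.2317 = 0.4633 mol.
The cells are in series, so the same 0.4633 mol of electrons passes through the second cell.
2 H⁺ + 2 e⁻ → H₂ — 2 mol e⁻ per mol H₂, so n(H₂) = 0.4633/2 = 0.2317 mol.
V = nRT/P = (0.2317 × 8.314 × 295) / (120 × 10³) = 0.00473 m³ = 4.73 L.

4.73 L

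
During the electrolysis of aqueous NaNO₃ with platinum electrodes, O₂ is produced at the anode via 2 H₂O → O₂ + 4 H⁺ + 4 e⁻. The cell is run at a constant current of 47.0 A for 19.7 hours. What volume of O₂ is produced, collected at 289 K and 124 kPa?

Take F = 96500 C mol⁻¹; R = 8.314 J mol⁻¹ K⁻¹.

167 L

Q = I·t = 47.00 A × 70920 s = 3333000 C.
n(e⁻) = Q/F = 3333000 / 96500 = 34.54 mol.
4 electrons are transferred per O₂ molecule, so n(O₂) = 34.54 / 4 = 8.635 mol.
V = nRT/P = (8.635 × 8.314 × 289) / (124 × 10³ Pa) = 0.167 m³ = 167 L.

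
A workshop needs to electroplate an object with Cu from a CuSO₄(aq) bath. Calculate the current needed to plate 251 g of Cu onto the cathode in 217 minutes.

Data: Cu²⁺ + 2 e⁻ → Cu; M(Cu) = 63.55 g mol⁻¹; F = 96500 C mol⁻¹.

58.5 A

n(Cu) = 251 / 63.55 = 3.950 mol.
n(e⁻) = 2 × 3.950 = 7.899 mol.
Q = n(e⁻)·F = 7.899 × 96500 = 762300 C.
I = Q/t = 762300 / 13020 s = 58.5 A.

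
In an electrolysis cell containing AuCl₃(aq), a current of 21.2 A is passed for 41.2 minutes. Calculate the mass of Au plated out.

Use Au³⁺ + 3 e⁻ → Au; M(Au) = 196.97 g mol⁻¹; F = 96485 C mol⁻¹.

35.7 g

Q = I·t = 21.20 A × 2472.0 s = 52410 C.
n(e⁻) = Q/F = 52410 / 96485 = 0.5432 mol.
Au³⁺ + 3 e⁻ → Au, so n(Au) = n(e⁻)/3 = 0.1811 mol.
m = n·M = 0.1811 × 196.97 = 35.7 g.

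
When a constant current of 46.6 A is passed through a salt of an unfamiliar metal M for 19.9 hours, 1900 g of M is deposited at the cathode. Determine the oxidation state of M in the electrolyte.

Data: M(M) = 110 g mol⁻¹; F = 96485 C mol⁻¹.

Q = I·t = 46.60 A × 71640 s = 3338000 C, so n(e⁻) = 3338000/96485 = 34.60 mol.
n(M) deposited = 1900 / 110 = 17.27 mol.
Electrons per atom = n(e⁻)/n(M) = 34.60 / 17.27 = 2.00 ≈ 2, so the ion is M²⁺.

+2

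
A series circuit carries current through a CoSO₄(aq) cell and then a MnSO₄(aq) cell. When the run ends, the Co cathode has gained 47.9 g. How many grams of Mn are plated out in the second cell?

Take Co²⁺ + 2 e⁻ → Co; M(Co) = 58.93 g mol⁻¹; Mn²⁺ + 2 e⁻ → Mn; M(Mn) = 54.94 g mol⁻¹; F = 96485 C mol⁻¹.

n(Co) = 47.9 / 58.93 = 0.8128 mol.
Since Co²⁺ + 2 e⁻ → Co, n(e⁻) passed = 2 × 0.8128 = 1.626 mol.
Cells in series carry the same charge, so the same 1.626 mol of electrons passes through cell 2.
Mn²⁺ + 2 e⁻ → Mn, so n(Mn) = 1.626 / 2 = 0.8128 mol.
m(Mn) = 0.8128 × 54.94 = 44.7 g.

44.7 g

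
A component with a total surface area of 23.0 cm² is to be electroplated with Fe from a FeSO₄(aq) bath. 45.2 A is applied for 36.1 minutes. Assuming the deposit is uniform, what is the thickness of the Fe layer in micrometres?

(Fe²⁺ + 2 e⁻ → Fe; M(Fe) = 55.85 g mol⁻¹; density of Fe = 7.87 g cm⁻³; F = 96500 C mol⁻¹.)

Q = I·t = 45.20 × 2166.0 = 97900 C; n(e⁻) = 1.015 mol.
n(Fe) = n(e⁻)/2 = 0.5073 mol, so m = 0.5073 × 55.85 = 28.33 g.
Volume = m/ρ = 28.33 / 7.87 = 3.600 cm³.
Thickness = V/A = 3.600 / 23.0 = 0.157 cm = 1570 μm.

1570 μm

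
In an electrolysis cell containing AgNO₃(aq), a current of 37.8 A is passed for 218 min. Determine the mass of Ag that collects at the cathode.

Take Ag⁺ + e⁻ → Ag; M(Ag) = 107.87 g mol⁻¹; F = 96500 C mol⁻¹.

553 g

Q = I·t = 37.80 A × 13080 s = 494400 C.
n(e⁻) = Q/F = 494400 / 96500 = 5.124 mol.
Ag⁺ + e⁻ → Ag, so n(Ag) = n(e⁻)/1 = 5.124 mol.
m = n·M = 5.124 × 107.87 = 553 g.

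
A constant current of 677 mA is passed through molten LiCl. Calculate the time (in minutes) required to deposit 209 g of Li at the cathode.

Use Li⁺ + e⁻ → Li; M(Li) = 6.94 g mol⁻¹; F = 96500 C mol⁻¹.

n(Li) = m/M = 209 / 6.94 = 30.12 mol.
Each Li atom requires 1 electron, so n(e⁻) = 1 × 30.12 = 30.12 mol.
Q = n(e⁻)·F = 30.12 × 96500 = 2906000 C.
t = Q/I = 2906000 / 0.6770 A = 4293000 s = 71500 min.

71500 min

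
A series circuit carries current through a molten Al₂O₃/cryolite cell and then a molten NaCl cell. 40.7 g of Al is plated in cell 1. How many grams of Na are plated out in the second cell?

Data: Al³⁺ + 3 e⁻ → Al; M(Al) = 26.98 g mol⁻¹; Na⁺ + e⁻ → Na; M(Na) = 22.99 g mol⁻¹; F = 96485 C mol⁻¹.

n(Al) = 40.7 / 26.98 = 1.509 mol.
Since Al³⁺ + 3 e⁻ → Al, n(e⁻) passed = 3 × 1.509 = 4.526 mol.
Cells in series carry the same charge, so the same 4.526 mol of electrons passes through cell 2.
Na⁺ + e⁻ → Na, so n(Na) = 4.526 / 1 = 4.526 mol.
m(Na) = 4.526 × 22.99 = 104 g.

104 g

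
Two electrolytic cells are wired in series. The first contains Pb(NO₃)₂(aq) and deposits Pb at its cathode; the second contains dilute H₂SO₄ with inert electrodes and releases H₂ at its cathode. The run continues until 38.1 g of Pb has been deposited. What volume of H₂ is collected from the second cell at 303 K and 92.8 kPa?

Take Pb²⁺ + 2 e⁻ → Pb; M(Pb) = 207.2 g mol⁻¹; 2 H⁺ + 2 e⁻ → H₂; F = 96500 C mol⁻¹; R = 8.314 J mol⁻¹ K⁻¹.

n(Pb) = 38.1 / 207.2 = 0.1839 mol, so n(e⁻) = 2 × 0.1839 = 0.3678 mol.
The cells are in series, so the same 0.3678 mol of electrons passes through the second cell.
2 H⁺ + 2 e⁻ → H₂ — 2 mol e⁻ per mol H₂, so n(H₂) = 0.3678/2 = 0.1839 mol.
V = nRT/P = (0.1839 × 8.314 × 303) / (92.8 × 10³) = 0.00499 m³ = 4.99 L.

4.99 L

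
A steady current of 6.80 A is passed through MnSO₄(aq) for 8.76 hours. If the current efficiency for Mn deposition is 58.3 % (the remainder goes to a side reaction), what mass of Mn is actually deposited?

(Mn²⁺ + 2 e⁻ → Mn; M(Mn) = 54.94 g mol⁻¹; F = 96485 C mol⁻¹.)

35.6 g

Q = I·t = 6.800 × 31536 = 214400 C.
n(e⁻) = 214400/96485 = 2.223 mol; theoretically n(Mn) = 2.223/2 = 1.111 mol, m_theo = 61.05 g.
At 58.3 % efficiency, m_actual = 0.583 × 61.05 = 35.6 g.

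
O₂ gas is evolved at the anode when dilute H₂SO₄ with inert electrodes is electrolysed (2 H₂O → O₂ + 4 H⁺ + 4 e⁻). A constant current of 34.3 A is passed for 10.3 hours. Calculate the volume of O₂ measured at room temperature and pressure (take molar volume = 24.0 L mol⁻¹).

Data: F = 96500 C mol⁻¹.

Q = I·t = 34.30 A × 37080 s = 1272000 C.
n(e⁻) = Q/F = 1272000 / 96500 = 13.18 mol.
4 electrons are transferred per O₂ molecule, so n(O₂) = 13.18 / 4 = 3.295 mol.
V = n × V_m = 3.295 × 24.0 = 79.1 L.

79.1 L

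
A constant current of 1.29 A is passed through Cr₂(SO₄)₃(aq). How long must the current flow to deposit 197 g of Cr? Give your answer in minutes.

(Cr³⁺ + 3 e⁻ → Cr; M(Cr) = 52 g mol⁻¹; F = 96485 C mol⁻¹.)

14200 min

n(Cr) = m/M = 197 / 52 = 3.788 mol.
Each Cr atom requires 3 electrons, so n(e⁻) = 3 × 3.788 = 11.37 mol.
Q = n(e⁻)·F = 11.37 × 96485 = 1097000 C.
t = Q/I = 1097000 / 1.290 A = 850100 s = 14200 min.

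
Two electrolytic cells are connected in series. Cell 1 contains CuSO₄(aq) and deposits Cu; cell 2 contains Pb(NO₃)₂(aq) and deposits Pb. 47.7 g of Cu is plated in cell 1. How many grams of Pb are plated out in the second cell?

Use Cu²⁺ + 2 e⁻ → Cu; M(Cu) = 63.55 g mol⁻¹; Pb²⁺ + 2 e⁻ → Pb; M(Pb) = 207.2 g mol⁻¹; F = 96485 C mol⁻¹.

n(Cu) = 47.7 / 63.55 = 0.7506 mol.
Since Cu²⁺ + 2 e⁻ → Cu, n(e⁻) passed = 2 × 0.7506 = 1.501 mol.
Cells in series carry the same charge, so the same 1.501 mol of electrons passes through cell 2.
Pb²⁺ + 2 e⁻ → Pb, so n(Pb) = 1.501 / 2 = 0.7506 mol.
m(Pb) = 0.7506 × 207.2 = 156 g.

156 g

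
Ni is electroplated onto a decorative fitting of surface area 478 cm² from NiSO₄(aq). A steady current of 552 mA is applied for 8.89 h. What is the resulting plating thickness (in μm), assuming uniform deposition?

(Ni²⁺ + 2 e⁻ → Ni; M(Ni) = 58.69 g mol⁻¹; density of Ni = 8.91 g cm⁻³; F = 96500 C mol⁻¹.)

12.6 μm

Q = I·t = 0.5520 × 32004 = 17670 C; n(e⁻) = 0.1831 mol.
n(Ni) = n(e⁻)/2 = 0.09153 mol, so m = 0.09153 × 58.69 = 5.372 g.
Volume = m/ρ = 5.372 / 8.91 = 0.6029 cm³.
Thickness = V/A = 0.6029 / 478 = 0.00126 cm = 12.6 μm.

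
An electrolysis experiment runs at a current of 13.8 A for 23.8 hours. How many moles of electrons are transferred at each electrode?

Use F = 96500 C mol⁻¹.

12.3 mol

Q = I·t = 13.80 A × 85680 s = 1182000 C.
n(e⁻) = Q/F = 1182000 / 96500 = 12.3 mol.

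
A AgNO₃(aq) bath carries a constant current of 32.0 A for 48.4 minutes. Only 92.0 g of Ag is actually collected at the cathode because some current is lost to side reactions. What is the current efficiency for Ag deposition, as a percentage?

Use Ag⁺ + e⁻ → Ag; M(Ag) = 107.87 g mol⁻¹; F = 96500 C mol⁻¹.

88.6 %

Q = I·t = 32.00 × 2904.0 = 92930 C; n(e⁻) = 92930/96500 = 0.9630 mol.
Theoretical n(Ag) = n(e⁻)/1 = 0.9630 mol, i.e. m_theo = 0.9630 × 107.87 = 103.9 g.
Efficiency = m_actual / m_theo = 92.0 / 103.9 = 88.6 %.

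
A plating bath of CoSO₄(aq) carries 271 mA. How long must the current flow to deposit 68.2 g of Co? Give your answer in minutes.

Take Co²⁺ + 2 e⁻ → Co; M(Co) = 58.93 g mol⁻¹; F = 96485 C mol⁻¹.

n(Co) = m/M = 68.2 / 58.93 = 1.157 mol.
Each Co atom requires 2 electrons, so n(e⁻) = 2 × 1.157 = 2.315 mol.
Q = n(e⁻)·F = 2.315 × 96485 = 223300 C.
t = Q/I = 223300 / 0.2710 A = 824100 s = 13700 min.

13700 min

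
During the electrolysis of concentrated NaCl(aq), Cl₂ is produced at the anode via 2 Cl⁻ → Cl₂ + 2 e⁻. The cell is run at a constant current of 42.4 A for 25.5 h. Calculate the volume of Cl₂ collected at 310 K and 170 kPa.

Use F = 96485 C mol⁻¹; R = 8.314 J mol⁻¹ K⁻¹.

306 L

Q = I·t = 42.40 A × 91800 s = 3892000 C.
n(e⁻) = Q/F = 3892000 / 96485 = 40.34 mol.
2 electrons are transferred per Cl₂ molecule, so n(Cl₂) = 40.34 / 2 = 20.17 mol.
V = nRT/P = (20.17 × 8.314 × 310) / (170 × 10³ Pa) = 0.306 m³ = 306 L.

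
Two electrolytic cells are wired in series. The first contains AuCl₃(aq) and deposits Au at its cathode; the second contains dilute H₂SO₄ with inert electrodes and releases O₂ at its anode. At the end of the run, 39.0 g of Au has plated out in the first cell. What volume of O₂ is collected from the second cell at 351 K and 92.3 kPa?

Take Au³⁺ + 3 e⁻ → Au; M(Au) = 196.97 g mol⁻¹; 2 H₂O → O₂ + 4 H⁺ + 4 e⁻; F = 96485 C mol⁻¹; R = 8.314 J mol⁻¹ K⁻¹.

n(Au) = 39.0 / 196.97 = 0.1980 mol, so n(e⁻) = 3 × 0.1980 = 0.5940 mol.
The cells are in series, so the same 0.5940 mol of electrons passes through the second cell.
2 H₂O → O₂ + 4 H⁺ + 4 e⁻ — 4 mol e⁻ per mol O₂, so n(O₂) = 0.5940/4 = 0.1485 mol.
V = nRT/P = (0.1485 × 8.314 × 351) / (92.3 × 10³) = 0.00470 m³ = 4.70 L.

4.70 L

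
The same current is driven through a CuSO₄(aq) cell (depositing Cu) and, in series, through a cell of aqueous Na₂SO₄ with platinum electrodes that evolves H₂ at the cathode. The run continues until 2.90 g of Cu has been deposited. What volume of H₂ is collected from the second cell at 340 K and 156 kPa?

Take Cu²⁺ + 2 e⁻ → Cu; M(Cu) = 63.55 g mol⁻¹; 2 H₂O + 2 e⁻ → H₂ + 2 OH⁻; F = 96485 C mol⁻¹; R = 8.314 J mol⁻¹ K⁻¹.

n(Cu) = 2.90 / 63.55 = 0.04563 mol, so n(e⁻) = 2 × 0.04563 = 0.09127 mol.
The cells are in series, so the same 0.09127 mol of electrons passes through the second cell.
2 H₂O + 2 e⁻ → H₂ + 2 OH⁻ — 2 mol e⁻ per mol H₂, so n(H₂) = 0.09127/2 = 0.04563 mol.
V = nRT/P = (0.04563 × 8.314 × 340) / (156 × 10³) = 8.27 × 10⁻⁴ m³ = 0.827 L.

0.827 L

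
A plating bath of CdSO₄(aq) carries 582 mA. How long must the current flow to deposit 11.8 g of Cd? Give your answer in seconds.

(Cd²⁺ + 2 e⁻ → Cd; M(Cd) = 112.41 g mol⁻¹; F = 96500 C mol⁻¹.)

34800 s

n(Cd) = m/M = 11.8 / 112.41 = 0.1050 mol.
Each Cd atom requires 2 electrons, so n(e⁻) = 2 × 0.1050 = 0.2099 mol.
Q = n(e⁻)·F = 0.2099 × 96500 = 20260 C.
t = Q/I = 20260 / 0.5820 A = 34810 s.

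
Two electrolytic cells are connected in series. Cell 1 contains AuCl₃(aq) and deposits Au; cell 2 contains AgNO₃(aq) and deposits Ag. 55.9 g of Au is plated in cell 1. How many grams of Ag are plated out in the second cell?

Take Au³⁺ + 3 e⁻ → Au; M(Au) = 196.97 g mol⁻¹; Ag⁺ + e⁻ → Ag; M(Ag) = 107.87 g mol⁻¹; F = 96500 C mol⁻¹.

91.8 g

n(Au) = 55.9 / 196.97 = 0.2838 mol.
Since Au³⁺ + 3 e⁻ → Au, n(e⁻) passed = 3 × 0.2838 = 0.8514 mol.
Cells in series carry the same charge, so the same 0.8514 mol of electrons passes through cell 2.
Ag⁺ + e⁻ → Ag, so n(Ag) = 0.8514 / 1 = 0.8514 mol.
m(Ag) = 0.8514 × 107.87 = 91.8 g.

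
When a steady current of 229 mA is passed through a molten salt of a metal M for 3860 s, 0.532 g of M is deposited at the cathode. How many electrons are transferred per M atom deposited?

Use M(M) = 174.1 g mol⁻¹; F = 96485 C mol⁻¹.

3

Q = I·t = 0.2290 A × 3860.0 s = 883.9 C, so n(e⁻) = 883.9/96485 = 0.009161 mol.
n(M) deposited = 0.532 / 174.1 = 0.003056 mol.
Electrons per atom = n(e⁻)/n(M) = 0.009161 / 0.003056 = 3.00 ≈ 3, so the ion is M³⁺.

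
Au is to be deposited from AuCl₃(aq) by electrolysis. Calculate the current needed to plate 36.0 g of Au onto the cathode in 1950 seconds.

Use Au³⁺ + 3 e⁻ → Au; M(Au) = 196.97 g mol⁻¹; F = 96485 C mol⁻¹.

n(Au) = 36.0 / 196.97 = 0.1828 mol.
n(e⁻) = 3 × 0.1828 = 0.5483 mol.
Q = n(e⁻)·F = 0.5483 × 96485 = 52900 C.
I = Q/t = 52900 / 1950.0 s = 27.1 A.

27.1 A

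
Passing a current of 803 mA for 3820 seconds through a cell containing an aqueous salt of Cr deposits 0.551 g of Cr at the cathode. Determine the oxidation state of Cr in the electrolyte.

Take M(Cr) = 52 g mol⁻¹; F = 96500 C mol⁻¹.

+3

Q = I·t = 0.8030 A × 3820.0 s = 3067 C, so n(e⁻) = 3067/96500 = 0.03179 mol.
n(Cr) deposited = 0.551 / 52 = 0.01060 mol.
Electrons per atom = n(e⁻)/n(Cr) = 0.03179 / 0.01060 = 3.00 ≈ 3, so the ion is Cr³⁺.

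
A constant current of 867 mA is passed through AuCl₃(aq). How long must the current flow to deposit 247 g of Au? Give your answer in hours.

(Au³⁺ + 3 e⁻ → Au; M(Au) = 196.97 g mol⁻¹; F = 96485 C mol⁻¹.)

n(Au) = m/M = 247 / 196.97 = 1.254 mol.
Each Au atom requires 3 electrons, so n(e⁻) = 3 × 1.254 = 3.762 mol.
Q = n(e⁻)·F = 3.762 × 96485 = 363000 C.
t = Q/I = 363000 / 0.8670 A = 418700 s = 116 h.

116 h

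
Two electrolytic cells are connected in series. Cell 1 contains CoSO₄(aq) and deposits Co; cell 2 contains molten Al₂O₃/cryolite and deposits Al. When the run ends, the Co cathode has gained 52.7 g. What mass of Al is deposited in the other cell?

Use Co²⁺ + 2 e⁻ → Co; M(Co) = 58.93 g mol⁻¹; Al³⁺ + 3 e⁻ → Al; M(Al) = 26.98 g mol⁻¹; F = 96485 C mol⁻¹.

16.1 g

n(Co) = 52.7 / 58.93 = 0.8943 mol.
Since Co²⁺ + 2 e⁻ → Co, n(e⁻) passed = 2 × 0.8943 = 1.789 mol.
Cells in series carry the same charge, so the same 1.789 mol of electrons passes through cell 2.
Al³⁺ + 3 e⁻ → Al, so n(Al) = 1.789 / 3 = 0.5962 mol.
m(Al) = 0.5962 × 26.98 = 16.1 g.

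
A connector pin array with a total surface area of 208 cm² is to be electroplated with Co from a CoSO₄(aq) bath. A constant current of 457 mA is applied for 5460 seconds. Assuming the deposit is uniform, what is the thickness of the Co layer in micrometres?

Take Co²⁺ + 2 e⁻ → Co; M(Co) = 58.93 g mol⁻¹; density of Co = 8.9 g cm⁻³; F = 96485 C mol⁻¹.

4.12 μm

Q = I·t = 0.4570 × 5460.0 = 2495 C; n(e⁻) = 0.02586 mol.
n(Co) = n(e⁻)/2 = 0.01293 mol, so m = 0.01293 × 58.93 = 0.7620 g.
Volume = m/ρ = 0.7620 / 8.9 = 0.08562 cm³.
Thickness = V/A = 0.08562 / 208 = 4.12 × 10⁻⁴ cm = 4.12 μm.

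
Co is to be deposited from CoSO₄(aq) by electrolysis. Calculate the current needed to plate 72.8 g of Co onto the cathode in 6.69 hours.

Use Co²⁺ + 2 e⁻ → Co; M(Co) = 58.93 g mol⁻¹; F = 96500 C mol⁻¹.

9.90 A

n(Co) = 72.8 / 58.93 = 1.235 mol.
n(e⁻) = 2 × 1.235 = 2.471 mol.
Q = n(e⁻)·F = 2.471 × 96500 = 238400 C.
I = Q/t = 238400 / 24084 s = 9.90 A.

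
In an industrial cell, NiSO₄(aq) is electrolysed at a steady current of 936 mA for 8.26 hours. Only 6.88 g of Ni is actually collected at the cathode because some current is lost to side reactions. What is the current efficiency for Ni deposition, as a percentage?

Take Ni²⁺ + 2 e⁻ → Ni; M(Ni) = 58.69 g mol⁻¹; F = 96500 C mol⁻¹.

81.3 %

Q = I·t = 0.9360 × 29736 = 27830 C; n(e⁻) = 27830/96500 = 0.2884 mol.
Theoretical n(Ni) = n(e⁻)/2 = 0.1442 mol, i.e. m_theo = 0.1442 × 58.69 = 8.464 g.
Efficiency = m_actual / m_theo = 6.88 / 8.464 = 81.3 %.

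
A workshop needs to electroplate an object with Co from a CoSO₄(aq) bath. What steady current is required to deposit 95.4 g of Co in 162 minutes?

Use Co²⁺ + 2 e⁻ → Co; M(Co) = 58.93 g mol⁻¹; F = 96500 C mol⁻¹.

n(Co) = 95.4 / 58.93 = 1.619 mol.
n(e⁻) = 2 × 1.619 = 3.238 mol.
Q = n(e⁻)·F = 3.238 × 96500 = 312400 C.
I = Q/t = 312400 / 9720.0 s = 32.1 A.

32.1 A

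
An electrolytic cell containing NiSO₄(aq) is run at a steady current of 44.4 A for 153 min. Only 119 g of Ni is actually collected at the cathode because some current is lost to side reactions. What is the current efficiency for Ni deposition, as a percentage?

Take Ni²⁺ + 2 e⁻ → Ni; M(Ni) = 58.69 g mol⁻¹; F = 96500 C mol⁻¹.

96.0 %

Q = I·t = 44.40 × 9180.0 = 407600 C; n(e⁻) = 407600/96500 = 4.224 mol.
Theoretical n(Ni) = n(e⁻)/2 = 2.112 mol, i.e. m_theo = 2.112 × 58.69 = 123.9 g.
Efficiency = m_actual / m_theo = 119 / 123.9 = 96.0 %.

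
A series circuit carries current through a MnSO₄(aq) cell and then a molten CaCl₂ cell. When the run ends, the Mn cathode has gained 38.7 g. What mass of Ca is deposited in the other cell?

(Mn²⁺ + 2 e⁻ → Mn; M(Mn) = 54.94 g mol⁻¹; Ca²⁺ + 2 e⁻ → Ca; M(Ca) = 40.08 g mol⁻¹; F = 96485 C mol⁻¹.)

n(Mn) = 38.7 / 54.94 = 0.7044 mol.
Since Mn²⁺ + 2 e⁻ → Mn, n(e⁻) passed = 2 × 0.7044 = 1.409 mol.
Cells in series carry the same charge, so the same 1.409 mol of electrons passes through cell 2.
Ca²⁺ + 2 e⁻ → Ca, so n(Ca) = 1.409 / 2 = 0.7044 mol.
m(Ca) = 0.7044 × 40.08 = 28.2 g.

28.2 g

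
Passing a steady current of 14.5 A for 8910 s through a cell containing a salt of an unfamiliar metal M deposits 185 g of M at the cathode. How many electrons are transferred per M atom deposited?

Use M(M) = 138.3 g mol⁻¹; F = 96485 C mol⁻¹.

1

Q = I·t = 14.50 A × 8910.0 s = 129200 C, so n(e⁻) = 129200/96485 = 1.339 mol.
n(M) deposited = 185 / 138.3 = 1.338 mol.
Electrons per atom = n(e⁻)/n(M) = 1.339 / 1.338 = 1.00 ≈ 1, so the ion is M⁺.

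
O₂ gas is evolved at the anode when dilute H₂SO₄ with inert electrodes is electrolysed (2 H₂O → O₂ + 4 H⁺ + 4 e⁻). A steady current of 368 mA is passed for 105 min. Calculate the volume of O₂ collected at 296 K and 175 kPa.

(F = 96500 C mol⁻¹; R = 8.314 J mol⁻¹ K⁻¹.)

Q = I·t = 0.3680 A × 6300.0 s = 2318 C.
n(e⁻) = Q/F = 2318 / 96500 = 0.02402 mol.
4 electrons are transferred per O₂ molecule, so n(O₂) = 0.02402 / 4 = 0.006006 mol.
V = nRT/P = (0.006006 × 8.314 × 296) / (175 × 10³ Pa) = 8.45 × 10⁻⁵ m³ = 0.0845 L.

0.0845 L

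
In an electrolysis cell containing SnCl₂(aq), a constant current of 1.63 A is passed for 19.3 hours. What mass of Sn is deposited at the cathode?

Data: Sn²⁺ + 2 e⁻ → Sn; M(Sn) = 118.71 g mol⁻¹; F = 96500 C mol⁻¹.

Q = I·t = 1.630 A × 69480 s = 113300 C.
n(e⁻) = Q/F = 113300 / 96500 = 1.174 mol.
Sn²⁺ + 2 e⁻ → Sn, so n(Sn) = n(e⁻)/2 = 0.5868 mol.
m = n·M = 0.5868 × 118.71 = 69.7 g.

69.7 g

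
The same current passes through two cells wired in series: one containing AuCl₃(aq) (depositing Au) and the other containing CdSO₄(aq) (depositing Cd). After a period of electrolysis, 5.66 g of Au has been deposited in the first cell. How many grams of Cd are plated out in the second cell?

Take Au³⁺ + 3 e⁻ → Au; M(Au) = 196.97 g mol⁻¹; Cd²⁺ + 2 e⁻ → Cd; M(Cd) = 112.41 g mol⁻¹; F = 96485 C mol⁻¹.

4.85 g

n(Au) = 5.66 / 196.97 = 0.02874 mol.
Since Au³⁺ + 3 e⁻ → Au, n(e⁻) passed = 3 × 0.02874 = 0.08621 mol.
Cells in series carry the same charge, so the same 0.08621 mol of electrons passes through cell 2.
Cd²⁺ + 2 e⁻ → Cd, so n(Cd) = 0.08621 / 2 = 0.04310 mol.
m(Cd) = 0.04310 × 112.41 = 4.85 g.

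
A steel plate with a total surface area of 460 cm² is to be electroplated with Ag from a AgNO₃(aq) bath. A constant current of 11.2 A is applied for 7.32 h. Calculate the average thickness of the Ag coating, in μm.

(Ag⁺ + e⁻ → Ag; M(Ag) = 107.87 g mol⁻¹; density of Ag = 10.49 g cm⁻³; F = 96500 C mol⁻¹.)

684 μm

Q = I·t = 11.20 × 26352 = 295100 C; n(e⁻) = 3.058 mol.
n(Ag) = n(e⁻)/1 = 3.058 mol, so m = 3.058 × 107.87 = 329.9 g.
Volume = m/ρ = 329.9 / 10.49 = 31.45 cm³.
Thickness = V/A = 31.45 / 460 = 0.0684 cm = 684 μm.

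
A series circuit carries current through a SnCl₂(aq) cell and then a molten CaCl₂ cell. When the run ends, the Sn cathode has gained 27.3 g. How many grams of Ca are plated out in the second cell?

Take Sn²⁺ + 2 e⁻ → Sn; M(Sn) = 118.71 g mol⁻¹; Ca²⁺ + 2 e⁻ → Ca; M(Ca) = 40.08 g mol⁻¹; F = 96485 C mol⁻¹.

n(Sn) = 27.3 / 118.71 = 0.2300 mol.
Since Sn²⁺ + 2 e⁻ → Sn, n(e⁻) passed = 2 × 0.2300 = 0.4599 mol.
Cells in series carry the same charge, so the same 0.4599 mol of electrons passes through cell 2.
Ca²⁺ + 2 e⁻ → Ca, so n(Ca) = 0.4599 / 2 = 0.2300 mol.
m(Ca) = 0.2300 × 40.08 = 9.22 g.

9.22 g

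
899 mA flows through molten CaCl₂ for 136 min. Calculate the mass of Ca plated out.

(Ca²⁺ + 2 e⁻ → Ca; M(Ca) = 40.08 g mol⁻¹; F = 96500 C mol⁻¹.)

1.52 g

Q = I·t = 0.8990 A × 8160.0 s = 7336 C.
n(e⁻) = Q/F = 7336 / 96500 = 0.07602 mol.
Ca²⁺ + 2 e⁻ → Ca, so n(Ca) = n(e⁻)/2 = 0.03801 mol.
m = n·M = 0.03801 × 40.08 = 1.52 g.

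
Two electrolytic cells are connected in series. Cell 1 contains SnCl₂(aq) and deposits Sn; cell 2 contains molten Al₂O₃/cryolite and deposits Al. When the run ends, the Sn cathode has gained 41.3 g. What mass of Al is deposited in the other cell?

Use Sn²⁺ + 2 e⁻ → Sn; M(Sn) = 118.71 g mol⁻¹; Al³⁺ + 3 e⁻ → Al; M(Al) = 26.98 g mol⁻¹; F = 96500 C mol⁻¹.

n(Sn) = 41.3 / 118.71 = 0.3479 mol.
Since Sn²⁺ + 2 e⁻ → Sn, n(e⁻) passed = 2 × 0.3479 = 0.6958 mol.
Cells in series carry the same charge, so the same 0.6958 mol of electrons passes through cell 2.
Al³⁺ + 3 e⁻ → Al, so n(Al) = 0.6958 / 3 = 0.2319 mol.
m(Al) = 0.2319 × 26.98 = 6.26 g.

6.26 g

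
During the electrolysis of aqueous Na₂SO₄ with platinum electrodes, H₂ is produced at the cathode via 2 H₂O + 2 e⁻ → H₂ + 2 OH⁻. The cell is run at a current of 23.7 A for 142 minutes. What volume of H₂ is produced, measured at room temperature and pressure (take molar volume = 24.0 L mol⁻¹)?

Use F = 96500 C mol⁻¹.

Q = I·t = 23.70 A × 8520.0 s = 201900 C.
n(e⁻) = Q/F = 201900 / 96500 = 2.092 mol.
2 electrons are transferred per H₂ molecule, so n(H₂) = 2.092 / 2 = 1.046 mol.
V = n × V_m = 1.046 × 24.0 = 25.1 L.

25.1 L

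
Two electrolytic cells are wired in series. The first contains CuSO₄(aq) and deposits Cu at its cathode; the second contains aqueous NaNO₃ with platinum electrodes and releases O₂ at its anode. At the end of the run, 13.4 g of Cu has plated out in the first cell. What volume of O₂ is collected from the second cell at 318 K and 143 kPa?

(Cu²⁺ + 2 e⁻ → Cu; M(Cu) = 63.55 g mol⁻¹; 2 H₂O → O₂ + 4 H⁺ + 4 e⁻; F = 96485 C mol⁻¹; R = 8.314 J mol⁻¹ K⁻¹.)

n(Cu) = 13.4 / 63.55 = 0.2109 mol, so n(e⁻) = 2 × 0.2109 = 0.4217 mol.
The cells are in series, so the same 0.4217 mol of electrons passes through the second cell.
2 H₂O → O₂ + 4 H⁺ + 4 e⁻ — 4 mol e⁻ per mol O₂, so n(O₂) = 0.4217/4 = 0.1054 mol.
V = nRT/P = (0.1054 × 8.314 × 318) / (143 × 10³) = 0.00195 m³ = 1.95 L.

1.95 L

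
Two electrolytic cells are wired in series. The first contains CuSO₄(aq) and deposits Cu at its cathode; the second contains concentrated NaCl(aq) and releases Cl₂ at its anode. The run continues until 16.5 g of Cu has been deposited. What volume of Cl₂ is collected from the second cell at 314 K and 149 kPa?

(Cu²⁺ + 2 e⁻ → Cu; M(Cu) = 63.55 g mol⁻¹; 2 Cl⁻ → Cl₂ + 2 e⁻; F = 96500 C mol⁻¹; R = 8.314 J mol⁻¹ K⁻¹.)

4.55 L

n(Cu) = 16.5 / 63.55 = 0.2596 mol, so n(e⁻) = 2 × 0.2596 = 0.5193 mol.
The cells are in series, so the same 0.5193 mol of electrons passes through the second cell.
2 Cl⁻ → Cl₂ + 2 e⁻ — 2 mol e⁻ per mol Cl₂, so n(Cl₂) = 0.5193/2 = 0.2596 mol.
V = nRT/P = (0.2596 × 8.314 × 314) / (149 × 10³) = 0.00455 m³ = 4.55 L.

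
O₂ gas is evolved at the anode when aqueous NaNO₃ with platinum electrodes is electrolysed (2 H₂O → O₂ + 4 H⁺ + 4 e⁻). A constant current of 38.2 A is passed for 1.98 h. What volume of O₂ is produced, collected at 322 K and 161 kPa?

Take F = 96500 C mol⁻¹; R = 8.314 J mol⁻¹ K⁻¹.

Q = I·t = 38.20 A × 7128.0 s = 272300 C.
n(e⁻) = Q/F = 272300 / 96500 = 2.822 mol.
4 electrons are transferred per O₂ molecule, so n(O₂) = 2.822 / 4 = 0.7054 mol.
V = nRT/P = (0.7054 × 8.314 × 322) / (161 × 10³ Pa) = 0.0117 m³ = 11.7 L.

11.7 L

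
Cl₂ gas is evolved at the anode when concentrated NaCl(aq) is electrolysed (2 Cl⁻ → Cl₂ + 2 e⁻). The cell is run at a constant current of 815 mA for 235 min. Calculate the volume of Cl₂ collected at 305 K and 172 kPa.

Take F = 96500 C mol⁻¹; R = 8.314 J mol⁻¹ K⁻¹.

Q = I·t = 0.8150 A × 14100 s = 11490 C.
n(e⁻) = Q/F = 11490 / 96500 = 0.1191 mol.
2 electrons are transferred per Cl₂ molecule, so n(Cl₂) = 0.1191 / 2 = 0.05954 mol.
V = nRT/P = (0.05954 × 8.314 × 305) / (172 × 10³ Pa) = 8.78 × 10⁻⁴ m³ = 0.878 L.

0.878 L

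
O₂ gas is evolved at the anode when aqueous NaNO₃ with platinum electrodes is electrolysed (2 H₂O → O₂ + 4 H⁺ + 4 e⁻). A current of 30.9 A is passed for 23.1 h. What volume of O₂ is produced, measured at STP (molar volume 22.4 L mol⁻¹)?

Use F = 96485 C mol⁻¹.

149 L

Q = I·t = 30.90 A × 83160 s = 2570000 C.
n(e⁻) = Q/F = 2570000 / 96485 = 26.63 mol.
4 electrons are transferred per O₂ molecule, so n(O₂) = 26.63 / 4 = 6.658 mol.
V = n × V_m = 6.658 × 22.4 = 149 L.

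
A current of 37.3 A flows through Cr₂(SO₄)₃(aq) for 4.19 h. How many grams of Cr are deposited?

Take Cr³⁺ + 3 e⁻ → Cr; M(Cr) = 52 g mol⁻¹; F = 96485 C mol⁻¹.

101 g

Q = I·t = 37.30 A × 15084 s = 562600 C.
n(e⁻) = Q/F = 562600 / 96485 = 5.831 mol.
Cr³⁺ + 3 e⁻ → Cr, so n(Cr) = n(e⁻)/3 = 1.944 mol.
m = n·M = 1.944 × 52 = 101 g.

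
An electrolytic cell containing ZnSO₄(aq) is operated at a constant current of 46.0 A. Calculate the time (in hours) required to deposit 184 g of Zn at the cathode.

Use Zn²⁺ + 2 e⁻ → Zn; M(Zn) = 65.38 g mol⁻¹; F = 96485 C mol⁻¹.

n(Zn) = m/M = 184 / 65.38 = 2.814 mol.
Each Zn atom requires 2 electrons, so n(e⁻) = 2 × 2.814 = 5.629 mol.
Q = n(e⁻)·F = 5.629 × 96485 = 543100 C.
t = Q/I = 543100 / 46.00 A = 11810 s = 3.28 h.

3.28 h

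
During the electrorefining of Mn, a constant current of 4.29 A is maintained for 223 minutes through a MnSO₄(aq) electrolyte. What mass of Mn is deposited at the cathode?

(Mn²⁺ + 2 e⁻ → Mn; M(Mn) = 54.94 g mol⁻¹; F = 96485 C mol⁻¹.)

16.3 g

Q = I·t = 4.290 A × 13380 s = 57400 C.
n(e⁻) = Q/F = 57400 / 96485 = 0.5949 mol.
Mn²⁺ + 2 e⁻ → Mn, so n(Mn) = n(e⁻)/2 = 0.2975 mol.
m = n·M = 0.2975 × 54.94 = 16.3 g.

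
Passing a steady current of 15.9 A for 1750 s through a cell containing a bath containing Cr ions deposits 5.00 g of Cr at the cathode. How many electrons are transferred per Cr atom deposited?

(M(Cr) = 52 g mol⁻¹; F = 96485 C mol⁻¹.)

3

Q = I·t = 15.90 A × 1750.0 s = 27820 C, so n(e⁻) = 27820/96485 = 0.2884 mol.
n(Cr) deposited = 5.00 / 52 = 0.09615 mol.
Electrons per atom = n(e⁻)/n(Cr) = 0.2884 / 0.09615 = 3.00 ≈ 3, so the ion is Cr³⁺.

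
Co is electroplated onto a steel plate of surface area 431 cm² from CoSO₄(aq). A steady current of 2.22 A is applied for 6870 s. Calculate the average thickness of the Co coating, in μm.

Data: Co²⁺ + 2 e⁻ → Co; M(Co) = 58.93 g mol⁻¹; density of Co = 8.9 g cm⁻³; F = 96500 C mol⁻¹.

12.1 μm

Q = I·t = 2.220 × 6870.0 = 15250 C; n(e⁻) = 0.1580 mol.
n(Co) = n(e⁻)/2 = 0.07902 mol, so m = 0.07902 × 58.93 = 4.657 g.
Volume = m/ρ = 4.657 / 8.9 = 0.5232 cm³.
Thickness = V/A = 0.5232 / 431 = 0.00121 cm = 12.1 μm.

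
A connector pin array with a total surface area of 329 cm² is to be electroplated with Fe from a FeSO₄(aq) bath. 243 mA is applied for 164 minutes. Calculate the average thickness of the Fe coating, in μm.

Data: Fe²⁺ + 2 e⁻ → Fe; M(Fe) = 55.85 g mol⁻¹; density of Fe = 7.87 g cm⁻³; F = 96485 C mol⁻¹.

2.67 μm

Q = I·t = 0.2430 × 9840.0 = 2391 C; n(e⁻) = 0.02478 mol.
n(Fe) = n(e⁻)/2 = 0.01239 mol, so m = 0.01239 × 55.85 = 0.6920 g.
Volume = m/ρ = 0.6920 / 7.87 = 0.08793 cm³.
Thickness = V/A = 0.08793 / 329 = 2.67 × 10⁻⁴ cm = 2.67 μm.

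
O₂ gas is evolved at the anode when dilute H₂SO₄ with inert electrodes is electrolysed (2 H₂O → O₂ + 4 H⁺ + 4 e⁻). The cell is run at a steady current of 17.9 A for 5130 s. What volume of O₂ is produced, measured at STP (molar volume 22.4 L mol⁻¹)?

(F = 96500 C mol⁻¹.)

Q = I·t = 17.90 A × 5130.0 s = 91830 C.
n(e⁻) = Q/F = 91830 / 96500 = 0.9516 mol.
4 electrons are transferred per O₂ molecule, so n(O₂) = 0.9516 / 4 = 0.2379 mol.
V = n × V_m = 0.2379 × 22.4 = 5.33 L.

5.33 L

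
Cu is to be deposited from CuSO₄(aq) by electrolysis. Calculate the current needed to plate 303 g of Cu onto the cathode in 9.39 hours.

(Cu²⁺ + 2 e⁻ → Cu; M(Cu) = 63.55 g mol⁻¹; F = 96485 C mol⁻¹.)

n(Cu) = 303 / 63.55 = 4.768 mol.
n(e⁻) = 2 × 4.768 = 9.536 mol.
Q = n(e⁻)·F = 9.536 × 96485 = 920100 C.
I = Q/t = 920100 / 33804 s = 27.2 A.

27.2 A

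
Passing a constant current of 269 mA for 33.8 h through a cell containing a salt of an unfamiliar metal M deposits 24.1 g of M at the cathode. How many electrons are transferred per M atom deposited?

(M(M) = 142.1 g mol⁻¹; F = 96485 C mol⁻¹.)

2

Q = I·t = 0.2690 A × 121680 s = 32730 C, so n(e⁻) = 32730/96485 = 0.3392 mol.
n(M) deposited = 24.1 / 142.1 = 0.1696 mol.
Electrons per atom = n(e⁻)/n(M) = 0.3392 / 0.1696 = 2.00 ≈ 2, so the ion is M²⁺.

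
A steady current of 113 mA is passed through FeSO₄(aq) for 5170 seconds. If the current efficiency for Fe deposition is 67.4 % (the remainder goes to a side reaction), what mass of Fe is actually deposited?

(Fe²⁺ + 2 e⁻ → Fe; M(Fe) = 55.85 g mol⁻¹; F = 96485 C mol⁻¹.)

Q = I·t = 0.1130 × 5170.0 = 584.2 C.
n(e⁻) = 584.2/96485 = 0.006055 mol; theoretically n(Fe) = 0.006055/2 = 0.003027 mol, m_theo = 0.1691 g.
At 67.4 % efficiency, m_actual = 0.674 × 0.1691 = 0.114 g.

0.114 g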